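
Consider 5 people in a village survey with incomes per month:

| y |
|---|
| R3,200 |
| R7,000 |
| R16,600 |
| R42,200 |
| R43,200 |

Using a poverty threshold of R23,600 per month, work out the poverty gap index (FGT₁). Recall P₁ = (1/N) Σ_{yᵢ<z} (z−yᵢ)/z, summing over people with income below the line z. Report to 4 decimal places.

Below the line: R3,200, R7,000, R16,600 (q = 3 of N = 5).
Gap ratios (z−y)/z: (23600−3200)/23600 = 0.8644; (23600−7000)/23600 = 0.7034; (23600−16600)/23600 = 0.2966.
Σ = 1.864407. Dividing by the full population N = 5 gives P₁ = 0.3729.

0.3729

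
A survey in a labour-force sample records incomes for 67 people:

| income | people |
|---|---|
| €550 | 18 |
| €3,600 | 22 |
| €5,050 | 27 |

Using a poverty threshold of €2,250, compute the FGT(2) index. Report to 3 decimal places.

0.153

Below z: 18×€550 (q = 18 of N = 67).
Normalized shortfalls: (2250−550)/2250 = 0.7556 (×18).
Squared: 0.5709 (×18).
Sum = 10.275556; P₂ = 10.275556 / 67 = 0.153.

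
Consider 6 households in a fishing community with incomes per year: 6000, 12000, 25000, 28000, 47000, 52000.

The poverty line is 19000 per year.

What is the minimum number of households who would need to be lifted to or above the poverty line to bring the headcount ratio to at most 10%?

2

2 of the 6 households are poor, so H = 2/6 = 0.333.
A headcount ratio of at most 10% allows at most ⌊0.10 × 6⌋ = 0 poor households.
So at least 2 − 0 = 2 must be lifted.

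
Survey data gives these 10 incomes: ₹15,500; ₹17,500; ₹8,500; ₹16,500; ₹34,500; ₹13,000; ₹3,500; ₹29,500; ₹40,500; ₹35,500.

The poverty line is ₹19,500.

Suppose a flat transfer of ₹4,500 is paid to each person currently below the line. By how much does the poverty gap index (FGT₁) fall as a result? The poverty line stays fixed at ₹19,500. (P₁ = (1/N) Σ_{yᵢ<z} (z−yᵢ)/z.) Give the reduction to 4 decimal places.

Before: below the line — ₹3,500, ₹8,500, ₹13,000, ₹15,500, ₹16,500, ₹17,500; poverty gap index (FGT₁) = 0.217949.
After the ₹4,500 transfer: below the line — ₹8,000, ₹13,000, ₹17,500; poverty gap index (FGT₁) = 0.102564.
Reduction = 0.217949 − 0.102564 = 0.1154.

0.1154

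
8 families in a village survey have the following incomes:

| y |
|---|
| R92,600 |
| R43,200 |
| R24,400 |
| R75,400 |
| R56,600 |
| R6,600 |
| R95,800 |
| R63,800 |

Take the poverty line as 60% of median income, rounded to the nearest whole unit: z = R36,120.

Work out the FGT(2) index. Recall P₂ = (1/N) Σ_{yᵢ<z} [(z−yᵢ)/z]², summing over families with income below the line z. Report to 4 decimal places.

Below the line: R6,600, R24,400 (q = 2 of N = 8).
Normalized shortfalls: (36120−6600)/36120 = 0.8173; (36120−24400)/36120 = 0.3245.
Squared: 0.6679; 0.1053.
Sum = 0.773223; P₂ = 0.773223 / 8 = 0.0967.

0.0967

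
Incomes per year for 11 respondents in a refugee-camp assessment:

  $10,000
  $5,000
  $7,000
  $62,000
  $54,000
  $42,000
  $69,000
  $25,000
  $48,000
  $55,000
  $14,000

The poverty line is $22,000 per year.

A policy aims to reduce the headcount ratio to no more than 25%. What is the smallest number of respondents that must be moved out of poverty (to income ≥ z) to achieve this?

4 of the 11 respondents are poor, so H = 4/11 = 0.364.
A headcount ratio of at most 25% allows at most ⌊0.25 × 11⌋ = 2 poor respondents.
So at least 4 − 2 = 2 must be lifted.

2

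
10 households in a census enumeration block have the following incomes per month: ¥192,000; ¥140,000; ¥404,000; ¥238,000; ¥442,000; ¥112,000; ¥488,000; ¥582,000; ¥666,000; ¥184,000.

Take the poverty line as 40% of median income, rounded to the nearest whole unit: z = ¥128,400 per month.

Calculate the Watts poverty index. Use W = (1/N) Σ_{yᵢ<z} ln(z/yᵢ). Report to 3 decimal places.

Below the line: ¥112,000 (q = 1 of N = 10).
Log gaps: ln(128400/112000) = 0.1367.
W = 0.136652 / 10 = 0.014.

0.014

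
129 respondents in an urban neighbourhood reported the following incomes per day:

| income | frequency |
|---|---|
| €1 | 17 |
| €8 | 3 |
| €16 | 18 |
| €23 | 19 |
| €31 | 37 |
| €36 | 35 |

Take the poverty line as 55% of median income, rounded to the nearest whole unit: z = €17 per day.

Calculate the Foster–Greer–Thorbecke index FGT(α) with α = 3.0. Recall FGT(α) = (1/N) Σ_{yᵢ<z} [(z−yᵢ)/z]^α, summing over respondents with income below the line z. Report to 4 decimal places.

0.1133

Below z: 17×€1, 3×€8, 18×€16 (q = 38 of N = 129).
Shortfall ratios: (17−1)/17 = 0.9412 (×17); (17−8)/17 = 0.5294 (×3); (17−16)/17 = 0.0588 (×18).
Raised to α = 3.0: 0.83371 (×17); 0.14838 (×3); 0.00020 (×18).
Sum = 14.621820; FGT(3.0) = 14.621820 / 129 = 0.1133.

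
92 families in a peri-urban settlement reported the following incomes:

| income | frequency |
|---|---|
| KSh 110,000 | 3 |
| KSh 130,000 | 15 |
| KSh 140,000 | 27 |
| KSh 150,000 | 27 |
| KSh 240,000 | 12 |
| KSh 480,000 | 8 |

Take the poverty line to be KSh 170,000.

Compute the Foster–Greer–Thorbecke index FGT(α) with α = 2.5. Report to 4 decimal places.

Below z: 3×KSh 110,000, 15×KSh 130,000, 27×KSh 140,000, 27×KSh 150,000 (q = 72 of N = 92).
Gap ratios (z−y)/z: (170000−110000)/170000 = 0.3529 (×3); (170000−130000)/170000 = 0.2353 (×15); (170000−140000)/170000 = 0.1765 (×27); (170000−150000)/170000 = 0.1176 (×27).
Raised to α = 2.5: 0.07400 (×3); 0.02686 (×15); 0.01308 (×27); 0.00475 (×27).
Sum = 1.106238; FGT(2.5) = 1.106238 / 92 = 0.0120.

0.0120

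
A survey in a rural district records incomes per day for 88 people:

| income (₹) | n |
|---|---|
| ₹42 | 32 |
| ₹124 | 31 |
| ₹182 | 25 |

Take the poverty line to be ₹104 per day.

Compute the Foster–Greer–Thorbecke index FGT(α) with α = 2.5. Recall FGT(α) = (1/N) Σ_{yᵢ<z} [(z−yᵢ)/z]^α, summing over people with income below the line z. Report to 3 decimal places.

Poor units: 32×₹42 (q = 32 of N = 88).
Normalized shortfalls: (104−42)/104 = 0.5962 (×32).
Raised to α = 2.5: 0.27441 (×32).
Sum = 8.781038; FGT(2.5) = 8.781038 / 88 = 0.100.

0.100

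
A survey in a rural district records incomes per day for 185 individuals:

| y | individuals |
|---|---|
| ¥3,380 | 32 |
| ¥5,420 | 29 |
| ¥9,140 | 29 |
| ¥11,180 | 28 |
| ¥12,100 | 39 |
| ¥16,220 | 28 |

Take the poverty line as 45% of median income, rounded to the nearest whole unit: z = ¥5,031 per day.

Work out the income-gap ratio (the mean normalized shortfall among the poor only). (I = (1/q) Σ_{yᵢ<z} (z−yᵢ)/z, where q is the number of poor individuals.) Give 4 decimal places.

Below z: 32×¥3,380 (q = 32 of N = 185).
Relative gaps: 0.3282 (×32); sum = 10.501292.
The income-gap ratio divides by q (the poor only): 10.501292 / 32 = 0.3282.

0.3282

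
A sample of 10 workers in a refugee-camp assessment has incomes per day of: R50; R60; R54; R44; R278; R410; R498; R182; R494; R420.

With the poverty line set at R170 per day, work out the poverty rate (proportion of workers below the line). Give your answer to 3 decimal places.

4 of the 10 workers have income below R170.
H = 4/10 = 0.400.

0.400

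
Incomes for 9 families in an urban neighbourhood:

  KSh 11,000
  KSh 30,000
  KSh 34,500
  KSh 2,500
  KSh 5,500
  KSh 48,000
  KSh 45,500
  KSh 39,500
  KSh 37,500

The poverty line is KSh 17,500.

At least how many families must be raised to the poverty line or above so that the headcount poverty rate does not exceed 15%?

3 of the 9 families are poor, so H = 3/9 = 0.333.
A headcount ratio of at most 15% allows at most ⌊0.15 × 9⌋ = 1 poor families.
So at least 3 − 1 = 2 must be lifted.

2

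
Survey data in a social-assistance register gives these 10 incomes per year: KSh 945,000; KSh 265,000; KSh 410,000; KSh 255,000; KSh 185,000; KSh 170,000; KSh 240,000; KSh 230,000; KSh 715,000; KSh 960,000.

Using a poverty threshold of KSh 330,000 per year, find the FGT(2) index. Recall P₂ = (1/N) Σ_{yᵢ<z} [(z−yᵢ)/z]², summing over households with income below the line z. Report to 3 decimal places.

0.068

Incomes under z: KSh 170,000, KSh 185,000, KSh 230,000, KSh 240,000, KSh 255,000, KSh 265,000 (q = 6 of N = 10).
Gap ratios (z−y)/z: (330000−170000)/330000 = 0.4848; (330000−185000)/330000 = 0.4394; (330000−230000)/330000 = 0.3030; (330000−240000)/330000 = 0.2727; (330000−255000)/330000 = 0.2273; (330000−265000)/330000 = 0.1970.
Squared: 0.2351; 0.1931; 0.0918; 0.0744; 0.0517; 0.0388.
Sum = 0.684803; P₂ = 0.684803 / 10 = 0.068.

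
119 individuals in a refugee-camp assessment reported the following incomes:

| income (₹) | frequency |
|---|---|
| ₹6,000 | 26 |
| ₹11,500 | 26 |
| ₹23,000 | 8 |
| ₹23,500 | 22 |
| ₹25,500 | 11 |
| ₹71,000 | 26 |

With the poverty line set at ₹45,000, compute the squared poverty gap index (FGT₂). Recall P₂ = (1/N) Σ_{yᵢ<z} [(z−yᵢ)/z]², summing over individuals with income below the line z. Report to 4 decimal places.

Below z: 26×₹6,000, 26×₹11,500, 8×₹23,000, 22×₹23,500, 11×₹25,500 (q = 93 of N = 119).
Relative gaps: (45000−6000)/45000 = 0.8667 (×26); (45000−11500)/45000 = 0.7444 (×26); (45000−23000)/45000 = 0.4889 (×8); (45000−23500)/45000 = 0.4778 (×22); (45000−25500)/45000 = 0.4333 (×11).
Squared: 0.7511 (×26); 0.5542 (×26); 0.2390 (×8); 0.2283 (×22); 0.1878 (×11).
Sum = 42.937654; P₂ = 42.937654 / 119 = 0.3608.

0.3608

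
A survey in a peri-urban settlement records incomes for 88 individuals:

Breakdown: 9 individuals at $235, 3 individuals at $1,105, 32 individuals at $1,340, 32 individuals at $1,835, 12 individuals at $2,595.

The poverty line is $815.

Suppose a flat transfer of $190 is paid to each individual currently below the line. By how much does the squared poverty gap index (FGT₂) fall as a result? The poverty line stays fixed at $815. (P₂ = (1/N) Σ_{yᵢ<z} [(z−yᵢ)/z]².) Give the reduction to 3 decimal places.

Before: below the line — 9×$235; squared poverty gap index (FGT₂) = 0.05180.
After the $190 transfer: below the line — 9×$425; squared poverty gap index (FGT₂) = 0.02342.
Reduction = 0.05180 − 0.02342 = 0.028.

0.028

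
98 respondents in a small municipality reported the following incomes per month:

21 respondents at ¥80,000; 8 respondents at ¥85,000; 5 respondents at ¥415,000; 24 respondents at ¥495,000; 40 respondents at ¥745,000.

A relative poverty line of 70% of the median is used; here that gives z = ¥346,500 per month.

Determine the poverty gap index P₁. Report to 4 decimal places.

0.2264

Incomes under z: 21×¥80,000, 8×¥85,000 (q = 29 of N = 98).
Normalized shortfalls: (346500−80000)/346500 = 0.7691 (×21); (346500−85000)/346500 = 0.7547 (×8).
Sum of shortfalls = 22.189033; P₁ averages over all N: 22.189033 / 98 = 0.2264.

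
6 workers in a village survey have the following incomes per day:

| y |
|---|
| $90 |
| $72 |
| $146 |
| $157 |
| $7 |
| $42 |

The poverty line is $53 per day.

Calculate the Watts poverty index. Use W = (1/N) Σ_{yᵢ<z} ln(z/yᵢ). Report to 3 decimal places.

Poor units: $7, $42 (q = 2 of N = 6).
ln(z/y) terms: ln(53/7) = 2.0244; ln(53/42) = 0.2326.
W = 2.257004 / 6 = 0.376.

0.376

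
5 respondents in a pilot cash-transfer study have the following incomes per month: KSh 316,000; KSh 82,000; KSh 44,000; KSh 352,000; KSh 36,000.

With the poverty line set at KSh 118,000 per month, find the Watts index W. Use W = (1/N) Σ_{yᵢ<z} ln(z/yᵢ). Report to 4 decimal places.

Below the line: KSh 36,000, KSh 44,000, KSh 82,000 (q = 3 of N = 5).
Log shortfalls: ln(118000/36000) = 1.1872; ln(118000/44000) = 0.9865; ln(118000/82000) = 0.3640.
W = 2.537626 / 5 = 0.5075.

0.5075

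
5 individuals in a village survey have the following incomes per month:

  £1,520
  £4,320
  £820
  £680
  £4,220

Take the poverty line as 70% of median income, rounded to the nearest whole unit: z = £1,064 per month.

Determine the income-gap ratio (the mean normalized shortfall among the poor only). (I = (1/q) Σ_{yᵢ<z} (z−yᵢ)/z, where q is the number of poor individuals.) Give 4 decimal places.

0.2951

Poor units: £680, £820 (q = 2 of N = 5).
Shortfall ratios (z−y)/z: 0.3609, 0.2293; sum = 0.590226.
I averages over the q = 2 poor units only: 0.590226 / 2 = 0.2951.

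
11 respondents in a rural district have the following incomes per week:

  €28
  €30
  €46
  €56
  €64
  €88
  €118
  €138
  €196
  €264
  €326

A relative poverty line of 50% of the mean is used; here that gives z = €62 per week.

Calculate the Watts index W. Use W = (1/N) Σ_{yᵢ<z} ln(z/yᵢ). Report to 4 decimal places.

0.1746

Poor units: €28, €30, €46, €56 (q = 4 of N = 11).
Log gaps: ln(62/28) = 0.7949; ln(62/30) = 0.7259; ln(62/46) = 0.2985; ln(62/56) = 0.1018.
W = 1.921143 / 11 = 0.1746.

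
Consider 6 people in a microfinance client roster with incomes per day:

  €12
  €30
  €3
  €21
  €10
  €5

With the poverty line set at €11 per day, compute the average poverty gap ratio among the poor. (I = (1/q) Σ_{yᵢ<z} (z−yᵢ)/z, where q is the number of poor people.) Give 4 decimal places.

0.4545

Below z: €3, €5, €10 (q = 3 of N = 6).
Shortfall ratios (z−y)/z: 0.7273, 0.5455, 0.0909; sum = 1.363636.
The income-gap ratio divides by q (the poor only): 1.363636 / 3 = 0.4545.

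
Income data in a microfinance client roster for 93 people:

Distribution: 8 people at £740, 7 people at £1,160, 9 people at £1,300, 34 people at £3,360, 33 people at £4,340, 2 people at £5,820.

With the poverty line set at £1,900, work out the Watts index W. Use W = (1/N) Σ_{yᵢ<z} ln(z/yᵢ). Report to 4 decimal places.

Poor units: 8×£740, 7×£1,160, 9×£1,300 (q = 24 of N = 93).
Log shortfalls: ln(1900/740) = 0.9430 (×8); ln(1900/1160) = 0.4934 (×7); ln(1900/1300) = 0.3795 (×9).
W = 14.413116 / 93 = 0.1550.

0.1550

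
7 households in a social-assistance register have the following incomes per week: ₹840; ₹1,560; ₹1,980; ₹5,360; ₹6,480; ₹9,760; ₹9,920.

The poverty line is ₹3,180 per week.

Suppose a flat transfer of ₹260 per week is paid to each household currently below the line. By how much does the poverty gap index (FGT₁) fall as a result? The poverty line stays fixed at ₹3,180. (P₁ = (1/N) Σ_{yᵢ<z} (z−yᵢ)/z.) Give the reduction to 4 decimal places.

0.0350

Before: below the line — ₹840, ₹1,560, ₹1,980; poverty gap index (FGT₁) = 0.231806.
After the ₹260 transfer: below the line — ₹1,100, ₹1,820, ₹2,240; poverty gap index (FGT₁) = 0.196765.
Reduction = 0.231806 − 0.196765 = 0.0350.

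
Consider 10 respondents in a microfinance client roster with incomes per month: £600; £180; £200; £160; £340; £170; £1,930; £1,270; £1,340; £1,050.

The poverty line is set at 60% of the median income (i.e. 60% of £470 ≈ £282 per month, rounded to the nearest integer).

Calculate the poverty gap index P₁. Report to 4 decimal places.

Below z: £160, £170, £180, £200 (q = 4 of N = 10).
Gap ratios (z−y)/z: (282−160)/282 = 0.4326; (282−170)/282 = 0.3972; (282−180)/282 = 0.3617; (282−200)/282 = 0.2908.
Σ = 1.482270. Dividing by the full population N = 10 gives P₁ = 0.1482.

0.1482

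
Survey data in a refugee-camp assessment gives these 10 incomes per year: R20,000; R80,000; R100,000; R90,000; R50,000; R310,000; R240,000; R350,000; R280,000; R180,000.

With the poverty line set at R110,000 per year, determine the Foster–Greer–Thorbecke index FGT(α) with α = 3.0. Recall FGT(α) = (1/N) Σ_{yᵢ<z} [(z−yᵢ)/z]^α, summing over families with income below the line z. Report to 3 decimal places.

0.074

Below z: R20,000, R50,000, R80,000, R90,000, R100,000 (q = 5 of N = 10).
Normalized shortfalls: (110000−20000)/110000 = 0.8182; (110000−50000)/110000 = 0.5455; (110000−80000)/110000 = 0.2727; (110000−90000)/110000 = 0.1818; (110000−100000)/110000 = 0.0909.
Raised to α = 3.0: 0.54771; 0.16228; 0.02029; 0.00601; 0.00075.
Sum = 0.737040; FGT(3.0) = 0.737040 / 10 = 0.074.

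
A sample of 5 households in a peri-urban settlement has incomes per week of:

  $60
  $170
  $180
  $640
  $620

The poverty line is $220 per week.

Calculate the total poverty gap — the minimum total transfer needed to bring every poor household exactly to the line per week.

Poor units: $60, $170, $180 (q = 3 of N = 5).
Individual gaps: 220−60 = 160; 220−170 = 50; 220−180 = 40.
Aggregate gap = $250.

$250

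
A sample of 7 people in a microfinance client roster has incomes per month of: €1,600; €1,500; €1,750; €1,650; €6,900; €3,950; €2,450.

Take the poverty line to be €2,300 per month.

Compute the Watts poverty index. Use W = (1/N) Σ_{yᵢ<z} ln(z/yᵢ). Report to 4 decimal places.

Below the line: €1,500, €1,600, €1,650, €1,750 (q = 4 of N = 7).
ln(z/y) terms: ln(2300/1500) = 0.4274; ln(2300/1600) = 0.3629; ln(2300/1650) = 0.3321; ln(2300/1750) = 0.2733.
W = 1.395777 / 7 = 0.1994.

0.1994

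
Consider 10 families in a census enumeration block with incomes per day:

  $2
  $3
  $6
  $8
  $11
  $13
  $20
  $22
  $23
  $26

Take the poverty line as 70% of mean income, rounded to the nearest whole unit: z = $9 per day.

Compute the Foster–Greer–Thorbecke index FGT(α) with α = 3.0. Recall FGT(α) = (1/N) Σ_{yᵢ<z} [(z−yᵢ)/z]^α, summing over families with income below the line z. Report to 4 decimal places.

0.0805

Incomes under z: $2, $3, $6, $8 (q = 4 of N = 10).
Gap ratios (z−y)/z: (9−2)/9 = 0.7778; (9−3)/9 = 0.6667; (9−6)/9 = 0.3333; (9−8)/9 = 0.1111.
Raised to α = 3.0: 0.47051; 0.29630; 0.03704; 0.00137.
Sum = 0.805213; FGT(3.0) = 0.805213 / 10 = 0.0805.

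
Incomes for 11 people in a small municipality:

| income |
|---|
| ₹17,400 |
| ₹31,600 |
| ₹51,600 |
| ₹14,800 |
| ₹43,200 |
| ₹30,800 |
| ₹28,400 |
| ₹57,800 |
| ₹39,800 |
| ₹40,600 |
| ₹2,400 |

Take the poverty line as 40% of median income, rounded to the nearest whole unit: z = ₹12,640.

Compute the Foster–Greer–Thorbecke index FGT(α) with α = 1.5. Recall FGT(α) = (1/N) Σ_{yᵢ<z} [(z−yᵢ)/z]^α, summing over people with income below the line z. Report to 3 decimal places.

Poor units: ₹2,400 (q = 1 of N = 11).
Relative gaps: (12640−2400)/12640 = 0.8101.
Raised to α = 1.5: 0.72917.
Sum = 0.729171; FGT(1.5) = 0.729171 / 11 = 0.066.

0.066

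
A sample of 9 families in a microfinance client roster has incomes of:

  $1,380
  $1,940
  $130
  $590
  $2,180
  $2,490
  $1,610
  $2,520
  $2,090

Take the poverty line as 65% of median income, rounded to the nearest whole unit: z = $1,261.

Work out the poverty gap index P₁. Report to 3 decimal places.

0.159

Incomes under z: $130, $590 (q = 2 of N = 9).
Shortfall ratios: (1261−130)/1261 = 0.8969; (1261−590)/1261 = 0.5321.
Σ = 1.429025. Dividing by the full population N = 9 gives P₁ = 0.159.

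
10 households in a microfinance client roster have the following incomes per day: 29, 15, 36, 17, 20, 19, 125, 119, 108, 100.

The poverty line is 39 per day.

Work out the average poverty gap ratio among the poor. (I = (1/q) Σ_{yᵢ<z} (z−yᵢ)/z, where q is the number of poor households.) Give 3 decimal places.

0.419

Below the line: 15, 17, 19, 20, 29, 36 (q = 6 of N = 10).
Relative gaps: 0.6154, 0.5641, 0.5128, 0.4872, 0.2564, 0.0769; sum = 2.512821.
I averages over the q = 6 poor units only: 2.512821 / 6 = 0.419.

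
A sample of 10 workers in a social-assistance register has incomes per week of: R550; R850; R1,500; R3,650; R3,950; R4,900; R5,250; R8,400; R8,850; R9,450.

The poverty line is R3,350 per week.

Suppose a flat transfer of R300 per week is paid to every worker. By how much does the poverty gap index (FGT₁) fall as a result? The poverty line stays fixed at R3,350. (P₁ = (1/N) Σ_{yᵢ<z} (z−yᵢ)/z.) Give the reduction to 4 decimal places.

Before: below the line — R550, R850, R1,500; poverty gap index (FGT₁) = 0.213433.
After the R300 transfer: below the line — R850, R1,150, R1,800; poverty gap index (FGT₁) = 0.186567.
Reduction = 0.213433 − 0.186567 = 0.0269.

0.0269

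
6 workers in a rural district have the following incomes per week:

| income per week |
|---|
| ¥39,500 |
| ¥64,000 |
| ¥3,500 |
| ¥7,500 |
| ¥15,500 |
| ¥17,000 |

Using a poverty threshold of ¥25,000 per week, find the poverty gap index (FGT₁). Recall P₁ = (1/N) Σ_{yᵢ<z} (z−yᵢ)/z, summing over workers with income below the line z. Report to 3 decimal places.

Below the line: ¥3,500, ¥7,500, ¥15,500, ¥17,000 (q = 4 of N = 6).
Gap ratios (z−y)/z: (25000−3500)/25000 = 0.8600; (25000−7500)/25000 = 0.7000; (25000−15500)/25000 = 0.3800; (25000−17000)/25000 = 0.3200.
Σ = 2.260000. Dividing by the full population N = 6 gives P₁ = 0.377.

0.377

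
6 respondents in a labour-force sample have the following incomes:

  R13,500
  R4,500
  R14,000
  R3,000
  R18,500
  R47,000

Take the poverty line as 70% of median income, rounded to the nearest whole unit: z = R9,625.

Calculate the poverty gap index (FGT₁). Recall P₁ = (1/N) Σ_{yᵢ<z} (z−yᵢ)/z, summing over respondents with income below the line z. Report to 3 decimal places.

Below z: R3,000, R4,500 (q = 2 of N = 6).
Normalized shortfalls: (9625−3000)/9625 = 0.6883; (9625−4500)/9625 = 0.5325.
Sum of shortfalls = 1.220779; P₁ averages over all N: 1.220779 / 6 = 0.203.

0.203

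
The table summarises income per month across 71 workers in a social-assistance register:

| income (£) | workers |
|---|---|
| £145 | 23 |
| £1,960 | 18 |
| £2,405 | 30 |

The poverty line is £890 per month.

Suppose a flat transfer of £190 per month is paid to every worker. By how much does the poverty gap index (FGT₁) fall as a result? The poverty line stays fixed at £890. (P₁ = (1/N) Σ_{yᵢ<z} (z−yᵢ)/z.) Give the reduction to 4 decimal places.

0.0692

Before: below the line — 23×£145; poverty gap index (FGT₁) = 0.271166.
After the £190 transfer: below the line — 23×£335; poverty gap index (FGT₁) = 0.202010.
Reduction = 0.271166 − 0.202010 = 0.0692.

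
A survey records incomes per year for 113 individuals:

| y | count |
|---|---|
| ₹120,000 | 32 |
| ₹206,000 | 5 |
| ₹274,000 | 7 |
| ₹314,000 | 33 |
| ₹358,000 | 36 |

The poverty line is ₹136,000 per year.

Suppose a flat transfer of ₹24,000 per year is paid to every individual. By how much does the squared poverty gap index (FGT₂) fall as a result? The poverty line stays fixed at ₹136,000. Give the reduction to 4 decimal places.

Before: below the line — 32×₹120,000; squared poverty gap index (FGT₂) = 0.003920.
After the ₹24,000 transfer: below the line — none; squared poverty gap index (FGT₂) = 0.000000.
Reduction = 0.003920 − 0.000000 = 0.0039.

0.0039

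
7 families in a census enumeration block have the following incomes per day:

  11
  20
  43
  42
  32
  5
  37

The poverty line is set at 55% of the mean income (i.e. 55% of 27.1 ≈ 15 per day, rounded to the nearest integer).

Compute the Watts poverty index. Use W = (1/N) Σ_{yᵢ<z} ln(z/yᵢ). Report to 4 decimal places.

0.2013

Below the line: 5, 11 (q = 2 of N = 7).
Log gaps: ln(15/5) = 1.0986; ln(15/11) = 0.3102.
W = 1.408767 / 7 = 0.2013.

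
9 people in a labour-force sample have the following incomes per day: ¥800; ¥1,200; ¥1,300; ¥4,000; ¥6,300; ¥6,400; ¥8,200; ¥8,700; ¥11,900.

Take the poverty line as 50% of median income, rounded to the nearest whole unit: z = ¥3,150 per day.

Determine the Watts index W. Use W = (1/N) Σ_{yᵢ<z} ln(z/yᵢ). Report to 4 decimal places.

Below z: ¥800, ¥1,200, ¥1,300 (q = 3 of N = 9).
Log gaps: ln(3150/800) = 1.3705; ln(3150/1200) = 0.9651; ln(3150/1300) = 0.8850.
W = 3.220665 / 9 = 0.3579.

0.3579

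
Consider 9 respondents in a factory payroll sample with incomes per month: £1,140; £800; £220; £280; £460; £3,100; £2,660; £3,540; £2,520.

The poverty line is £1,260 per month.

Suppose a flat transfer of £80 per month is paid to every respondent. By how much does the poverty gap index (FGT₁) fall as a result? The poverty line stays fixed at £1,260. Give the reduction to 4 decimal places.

0.0353

Before: below the line — £220, £280, £460, £800, £1,140; poverty gap index (FGT₁) = 0.299824.
After the £80 transfer: below the line — £300, £360, £540, £880, £1,220; poverty gap index (FGT₁) = 0.264550.
Reduction = 0.299824 − 0.264550 = 0.0353.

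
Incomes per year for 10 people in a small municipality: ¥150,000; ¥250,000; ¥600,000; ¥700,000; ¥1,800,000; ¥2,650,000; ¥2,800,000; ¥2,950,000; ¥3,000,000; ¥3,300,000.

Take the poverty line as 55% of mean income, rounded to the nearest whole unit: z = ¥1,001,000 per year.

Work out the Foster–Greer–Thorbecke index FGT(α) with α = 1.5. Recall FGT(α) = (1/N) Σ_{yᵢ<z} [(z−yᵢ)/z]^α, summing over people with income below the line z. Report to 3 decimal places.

Below z: ¥150,000, ¥250,000, ¥600,000, ¥700,000 (q = 4 of N = 10).
Normalized shortfalls: (1001000−150000)/1001000 = 0.8501; (1001000−250000)/1001000 = 0.7502; (1001000−600000)/1001000 = 0.4006; (1001000−700000)/1001000 = 0.3007.
Raised to α = 1.5: 0.78387; 0.64984; 0.25355; 0.16489.
Sum = 1.852155; FGT(1.5) = 1.852155 / 10 = 0.185.

0.185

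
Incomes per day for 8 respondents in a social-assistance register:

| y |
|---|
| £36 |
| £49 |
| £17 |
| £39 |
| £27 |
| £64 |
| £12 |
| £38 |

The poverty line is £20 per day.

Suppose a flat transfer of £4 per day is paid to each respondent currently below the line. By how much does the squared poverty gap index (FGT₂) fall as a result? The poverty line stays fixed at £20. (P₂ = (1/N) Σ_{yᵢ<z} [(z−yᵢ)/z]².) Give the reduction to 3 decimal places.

Before: below the line — £12, £17; squared poverty gap index (FGT₂) = 0.02281.
After the £4 transfer: below the line — £16; squared poverty gap index (FGT₂) = 0.00500.
Reduction = 0.02281 − 0.00500 = 0.018.

0.018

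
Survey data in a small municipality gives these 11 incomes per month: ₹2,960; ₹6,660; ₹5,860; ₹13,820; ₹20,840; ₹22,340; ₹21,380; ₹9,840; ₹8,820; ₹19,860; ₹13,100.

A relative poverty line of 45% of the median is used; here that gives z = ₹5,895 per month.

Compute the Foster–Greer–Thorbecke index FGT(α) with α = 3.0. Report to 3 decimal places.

0.011

Below the line: ₹2,960, ₹5,860 (q = 2 of N = 11).
Normalized shortfalls: (5895−2960)/5895 = 0.4979; (5895−5860)/5895 = 0.0059.
Raised to α = 3.0: 0.12342; 0.00000.
Sum = 0.123417; FGT(3.0) = 0.123417 / 11 = 0.011.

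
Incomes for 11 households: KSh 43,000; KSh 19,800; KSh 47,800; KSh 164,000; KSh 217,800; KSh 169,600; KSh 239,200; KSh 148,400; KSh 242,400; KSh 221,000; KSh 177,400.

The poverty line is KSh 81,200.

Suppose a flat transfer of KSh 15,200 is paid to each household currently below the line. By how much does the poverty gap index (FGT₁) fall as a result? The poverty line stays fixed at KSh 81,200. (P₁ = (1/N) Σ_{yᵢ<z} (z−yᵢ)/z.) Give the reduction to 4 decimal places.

0.0511

Before: below the line — KSh 19,800, KSh 43,000, KSh 47,800; poverty gap index (FGT₁) = 0.148903.
After the KSh 15,200 transfer: below the line — KSh 35,000, KSh 58,200, KSh 63,000; poverty gap index (FGT₁) = 0.097850.
Reduction = 0.148903 − 0.097850 = 0.0511.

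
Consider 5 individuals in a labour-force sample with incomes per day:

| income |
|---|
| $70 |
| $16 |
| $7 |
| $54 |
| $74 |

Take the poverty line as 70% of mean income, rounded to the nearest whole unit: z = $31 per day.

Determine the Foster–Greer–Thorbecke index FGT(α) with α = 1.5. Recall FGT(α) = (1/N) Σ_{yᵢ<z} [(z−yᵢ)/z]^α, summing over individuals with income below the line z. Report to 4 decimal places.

0.2036

Incomes under z: $7, $16 (q = 2 of N = 5).
Normalized shortfalls: (31−7)/31 = 0.7742; (31−16)/31 = 0.4839.
Raised to α = 1.5: 0.68120; 0.33658.
Sum = 1.017784; FGT(1.5) = 1.017784 / 5 = 0.2036.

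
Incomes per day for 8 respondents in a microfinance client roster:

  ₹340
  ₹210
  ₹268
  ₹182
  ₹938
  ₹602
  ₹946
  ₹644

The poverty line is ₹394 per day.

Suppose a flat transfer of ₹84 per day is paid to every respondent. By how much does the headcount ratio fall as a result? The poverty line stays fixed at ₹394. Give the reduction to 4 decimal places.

Before: below the line — ₹182, ₹210, ₹268, ₹340; headcount ratio = 0.500000.
After the ₹84 transfer: below the line — ₹266, ₹294, ₹352; headcount ratio = 0.375000.
Reduction = 0.500000 − 0.375000 = 0.1250.

0.1250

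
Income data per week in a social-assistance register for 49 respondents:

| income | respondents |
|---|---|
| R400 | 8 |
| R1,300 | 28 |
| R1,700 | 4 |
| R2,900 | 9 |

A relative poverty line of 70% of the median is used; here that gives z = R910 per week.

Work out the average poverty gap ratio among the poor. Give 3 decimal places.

Incomes under z: 8×R400 (q = 8 of N = 49).
Shortfall ratios (z−y)/z: 0.5604 (×8); sum = 4.483516.
I averages over the q = 8 poor units only: 4.483516 / 8 = 0.560.

0.560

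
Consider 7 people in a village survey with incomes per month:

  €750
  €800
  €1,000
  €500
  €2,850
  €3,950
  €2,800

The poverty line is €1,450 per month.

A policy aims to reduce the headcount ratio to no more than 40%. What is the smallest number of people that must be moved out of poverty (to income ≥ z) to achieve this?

4 of the 7 people are poor, so H = 4/7 = 0.571.
A headcount ratio of at most 40% allows at most ⌊0.40 × 7⌋ = 2 poor people.
So at least 4 − 2 = 2 must be lifted.

2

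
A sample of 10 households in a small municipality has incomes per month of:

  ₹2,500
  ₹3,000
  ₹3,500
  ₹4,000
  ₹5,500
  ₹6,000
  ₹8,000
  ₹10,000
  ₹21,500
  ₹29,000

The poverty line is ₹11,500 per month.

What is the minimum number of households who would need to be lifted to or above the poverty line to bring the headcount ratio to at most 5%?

8

Currently q = 8 of N = 10 are below the line (H = 0.800).
A headcount ratio of at most 5% allows at most ⌊0.05 × 10⌋ = 0 poor households.
So at least 8 − 0 = 8 must be lifted.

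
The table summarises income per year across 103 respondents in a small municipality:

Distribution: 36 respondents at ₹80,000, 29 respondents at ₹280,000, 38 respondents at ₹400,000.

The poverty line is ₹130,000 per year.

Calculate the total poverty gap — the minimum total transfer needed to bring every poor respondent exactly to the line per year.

Below z: 36×₹80,000 (q = 36 of N = 103).
Individual gaps: 36×(130000−80000) = 1800000.
Aggregate gap = ₹1,800,000.

₹1,800,000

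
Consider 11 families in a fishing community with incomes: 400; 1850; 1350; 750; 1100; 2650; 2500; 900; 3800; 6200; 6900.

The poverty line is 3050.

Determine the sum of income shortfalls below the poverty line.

Below z: 400, 750, 900, 1100, 1350, 1850, 2500, 2650 (q = 8 of N = 11).
Individual gaps: 3050−400 = 2650; 3050−750 = 2300; 3050−900 = 2150; 3050−1100 = 1950; 3050−1350 = 1700; 3050−1850 = 1200; 3050−2500 = 550; 3050−2650 = 400.
Aggregate gap = 12900.

12900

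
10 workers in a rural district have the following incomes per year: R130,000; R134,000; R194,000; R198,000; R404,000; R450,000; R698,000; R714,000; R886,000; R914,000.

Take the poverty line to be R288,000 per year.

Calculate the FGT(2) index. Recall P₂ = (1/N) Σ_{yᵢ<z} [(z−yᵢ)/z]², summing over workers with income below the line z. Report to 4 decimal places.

0.0791

Poor units: R130,000, R134,000, R194,000, R198,000 (q = 4 of N = 10).
Gap ratios (z−y)/z: (288000−130000)/288000 = 0.5486; (288000−134000)/288000 = 0.5347; (288000−194000)/288000 = 0.3264; (288000−198000)/288000 = 0.3125.
Squared: 0.3010; 0.2859; 0.1065; 0.0977.
Sum = 0.791088; P₂ = 0.791088 / 10 = 0.0791.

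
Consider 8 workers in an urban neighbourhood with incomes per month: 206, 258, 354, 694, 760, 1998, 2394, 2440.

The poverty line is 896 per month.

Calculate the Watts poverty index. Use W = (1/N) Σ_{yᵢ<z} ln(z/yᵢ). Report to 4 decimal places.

Incomes under z: 206, 258, 354, 694, 760 (q = 5 of N = 8).
ln(z/y) terms: ln(896/206) = 1.4701; ln(896/258) = 1.2450; ln(896/354) = 0.9286; ln(896/694) = 0.2555; ln(896/760) = 0.1646.
W = 4.063779 / 8 = 0.5080.

0.5080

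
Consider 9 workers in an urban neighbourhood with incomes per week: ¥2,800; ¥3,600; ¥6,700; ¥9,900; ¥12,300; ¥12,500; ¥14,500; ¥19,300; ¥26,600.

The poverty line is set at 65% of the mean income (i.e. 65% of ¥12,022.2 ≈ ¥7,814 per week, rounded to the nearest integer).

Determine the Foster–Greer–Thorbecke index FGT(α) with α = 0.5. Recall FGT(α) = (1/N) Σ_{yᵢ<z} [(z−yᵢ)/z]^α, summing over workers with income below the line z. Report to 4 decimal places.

0.2126

Below z: ¥2,800, ¥3,600, ¥6,700 (q = 3 of N = 9).
Normalized shortfalls: (7814−2800)/7814 = 0.6417; (7814−3600)/7814 = 0.5393; (7814−6700)/7814 = 0.1426.
Raised to α = 0.5: 0.80104; 0.73436; 0.37758.
Sum = 1.912982; FGT(0.5) = 1.912982 / 9 = 0.2126.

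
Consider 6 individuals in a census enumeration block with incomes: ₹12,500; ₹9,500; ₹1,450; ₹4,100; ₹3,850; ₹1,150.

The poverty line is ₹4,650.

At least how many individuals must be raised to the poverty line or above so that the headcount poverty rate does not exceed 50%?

4 of the 6 individuals are poor, so H = 4/6 = 0.667.
A headcount ratio of at most 50% allows at most ⌊0.50 × 6⌋ = 3 poor individuals.
So at least 4 − 3 = 1 must be lifted.

1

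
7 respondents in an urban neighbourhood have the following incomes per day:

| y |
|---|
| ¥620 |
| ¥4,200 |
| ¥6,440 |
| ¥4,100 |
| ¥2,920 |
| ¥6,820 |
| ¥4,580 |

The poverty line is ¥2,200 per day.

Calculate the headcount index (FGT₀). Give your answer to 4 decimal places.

1 of the 7 respondents have income below ¥2,200.
H = 1/7 = 0.1429.

0.1429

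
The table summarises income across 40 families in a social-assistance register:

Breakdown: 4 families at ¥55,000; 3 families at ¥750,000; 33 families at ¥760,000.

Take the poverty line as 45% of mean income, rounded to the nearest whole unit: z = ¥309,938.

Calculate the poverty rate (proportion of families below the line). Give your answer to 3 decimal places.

4 of the 40 families have income below ¥309,938.
H = 4/40 = 0.100.

0.100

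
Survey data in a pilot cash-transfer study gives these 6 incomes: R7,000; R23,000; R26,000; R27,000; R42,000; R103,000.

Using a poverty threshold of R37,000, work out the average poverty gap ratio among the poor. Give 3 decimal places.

Poor units: R7,000, R23,000, R26,000, R27,000 (q = 4 of N = 6).
Relative gaps: 0.8108, 0.3784, 0.2973, 0.2703; sum = 1.756757.
I averages over the q = 4 poor units only: 1.756757 / 4 = 0.439.

0.439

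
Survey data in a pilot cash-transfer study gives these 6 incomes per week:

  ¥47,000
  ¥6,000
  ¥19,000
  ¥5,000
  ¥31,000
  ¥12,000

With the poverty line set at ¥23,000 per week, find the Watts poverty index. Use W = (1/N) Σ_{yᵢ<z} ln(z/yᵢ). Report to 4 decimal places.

0.6186

Poor units: ¥5,000, ¥6,000, ¥12,000, ¥19,000 (q = 4 of N = 6).
ln(z/y) terms: ln(23000/5000) = 1.5261; ln(23000/6000) = 1.3437; ln(23000/12000) = 0.6506; ln(23000/19000) = 0.1911.
W = 3.711434 / 6 = 0.6186.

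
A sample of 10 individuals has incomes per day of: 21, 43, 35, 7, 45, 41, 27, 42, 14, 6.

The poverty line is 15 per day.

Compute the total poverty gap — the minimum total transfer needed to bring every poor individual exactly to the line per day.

18

Incomes under z: 6, 7, 14 (q = 3 of N = 10).
Individual gaps: 15−6 = 9; 15−7 = 8; 15−14 = 1.
Aggregate gap = 18.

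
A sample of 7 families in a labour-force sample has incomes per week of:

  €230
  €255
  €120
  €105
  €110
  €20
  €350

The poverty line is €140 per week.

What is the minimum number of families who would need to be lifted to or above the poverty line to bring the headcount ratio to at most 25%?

Currently q = 4 of N = 7 are below the line (H = 0.571).
A headcount ratio of at most 25% allows at most ⌊0.25 × 7⌋ = 1 poor families.
So at least 4 − 1 = 3 must be lifted.

3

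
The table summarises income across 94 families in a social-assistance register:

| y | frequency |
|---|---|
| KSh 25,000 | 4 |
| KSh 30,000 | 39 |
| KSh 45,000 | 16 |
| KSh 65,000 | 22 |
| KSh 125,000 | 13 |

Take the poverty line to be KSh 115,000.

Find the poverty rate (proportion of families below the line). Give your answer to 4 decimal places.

81 of the 94 families have income below KSh 115,000.
H = 81/94 = 0.8617.

0.8617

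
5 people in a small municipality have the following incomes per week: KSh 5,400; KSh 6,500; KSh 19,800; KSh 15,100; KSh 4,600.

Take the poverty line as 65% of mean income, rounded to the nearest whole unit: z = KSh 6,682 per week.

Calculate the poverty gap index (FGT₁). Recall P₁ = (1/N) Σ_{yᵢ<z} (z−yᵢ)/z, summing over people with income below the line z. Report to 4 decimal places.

0.1061

Incomes under z: KSh 4,600, KSh 5,400, KSh 6,500 (q = 3 of N = 5).
Normalized shortfalls: (6682−4600)/6682 = 0.3116; (6682−5400)/6682 = 0.1919; (6682−6500)/6682 = 0.0272.
Sum of shortfalls = 0.530679; P₁ averages over all N: 0.530679 / 5 = 0.1061.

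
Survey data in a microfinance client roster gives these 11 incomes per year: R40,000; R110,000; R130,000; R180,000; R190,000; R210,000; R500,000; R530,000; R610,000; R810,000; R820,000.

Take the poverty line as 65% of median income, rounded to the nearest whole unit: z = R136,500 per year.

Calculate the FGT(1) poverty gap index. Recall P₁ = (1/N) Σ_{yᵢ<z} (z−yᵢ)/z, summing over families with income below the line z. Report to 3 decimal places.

0.086

Incomes under z: R40,000, R110,000, R130,000 (q = 3 of N = 11).
Shortfall ratios: (136500−40000)/136500 = 0.7070; (136500−110000)/136500 = 0.1941; (136500−130000)/136500 = 0.0476.
Σ = 0.948718. Dividing by the full population N = 11 gives P₁ = 0.086.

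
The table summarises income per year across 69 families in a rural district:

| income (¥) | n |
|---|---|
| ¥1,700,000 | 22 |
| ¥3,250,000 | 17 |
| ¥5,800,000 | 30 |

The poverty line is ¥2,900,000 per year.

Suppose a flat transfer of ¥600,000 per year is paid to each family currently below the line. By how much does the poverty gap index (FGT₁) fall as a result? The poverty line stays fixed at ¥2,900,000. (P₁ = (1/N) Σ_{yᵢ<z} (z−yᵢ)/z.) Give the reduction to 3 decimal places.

Before: below the line — 22×¥1,700,000; poverty gap index (FGT₁) = 0.13193.
After the ¥600,000 transfer: below the line — 22×¥2,300,000; poverty gap index (FGT₁) = 0.06597.
Reduction = 0.13193 − 0.06597 = 0.066.

0.066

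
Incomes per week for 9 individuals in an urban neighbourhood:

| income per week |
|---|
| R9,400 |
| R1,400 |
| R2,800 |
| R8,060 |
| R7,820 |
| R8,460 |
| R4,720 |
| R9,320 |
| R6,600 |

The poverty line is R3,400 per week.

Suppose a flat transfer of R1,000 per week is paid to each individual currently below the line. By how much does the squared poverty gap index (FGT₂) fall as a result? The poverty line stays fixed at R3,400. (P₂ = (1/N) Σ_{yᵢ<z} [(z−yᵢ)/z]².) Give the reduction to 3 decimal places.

Before: below the line — R1,400, R2,800; squared poverty gap index (FGT₂) = 0.04191.
After the R1,000 transfer: below the line — R2,400; squared poverty gap index (FGT₂) = 0.00961.
Reduction = 0.04191 − 0.00961 = 0.032.

0.032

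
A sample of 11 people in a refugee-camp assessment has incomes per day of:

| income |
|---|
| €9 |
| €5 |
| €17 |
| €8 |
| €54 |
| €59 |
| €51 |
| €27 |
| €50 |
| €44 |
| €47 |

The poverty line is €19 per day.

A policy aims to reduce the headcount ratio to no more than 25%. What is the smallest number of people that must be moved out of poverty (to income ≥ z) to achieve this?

2

Currently q = 4 of N = 11 are below the line (H = 0.364).
A headcount ratio of at most 25% allows at most ⌊0.25 × 11⌋ = 2 poor people.
So at least 4 − 2 = 2 must be lifted.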